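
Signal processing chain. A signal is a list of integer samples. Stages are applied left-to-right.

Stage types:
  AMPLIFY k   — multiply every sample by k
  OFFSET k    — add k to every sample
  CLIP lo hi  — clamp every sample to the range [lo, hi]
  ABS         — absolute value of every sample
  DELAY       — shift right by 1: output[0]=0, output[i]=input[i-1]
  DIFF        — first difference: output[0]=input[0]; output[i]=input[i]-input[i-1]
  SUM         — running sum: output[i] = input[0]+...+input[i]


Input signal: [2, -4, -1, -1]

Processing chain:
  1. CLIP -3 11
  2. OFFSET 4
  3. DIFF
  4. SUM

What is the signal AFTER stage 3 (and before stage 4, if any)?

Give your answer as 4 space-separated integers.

Answer: 6 -5 2 0

Derivation:
Input: [2, -4, -1, -1]
Stage 1 (CLIP -3 11): clip(2,-3,11)=2, clip(-4,-3,11)=-3, clip(-1,-3,11)=-1, clip(-1,-3,11)=-1 -> [2, -3, -1, -1]
Stage 2 (OFFSET 4): 2+4=6, -3+4=1, -1+4=3, -1+4=3 -> [6, 1, 3, 3]
Stage 3 (DIFF): s[0]=6, 1-6=-5, 3-1=2, 3-3=0 -> [6, -5, 2, 0]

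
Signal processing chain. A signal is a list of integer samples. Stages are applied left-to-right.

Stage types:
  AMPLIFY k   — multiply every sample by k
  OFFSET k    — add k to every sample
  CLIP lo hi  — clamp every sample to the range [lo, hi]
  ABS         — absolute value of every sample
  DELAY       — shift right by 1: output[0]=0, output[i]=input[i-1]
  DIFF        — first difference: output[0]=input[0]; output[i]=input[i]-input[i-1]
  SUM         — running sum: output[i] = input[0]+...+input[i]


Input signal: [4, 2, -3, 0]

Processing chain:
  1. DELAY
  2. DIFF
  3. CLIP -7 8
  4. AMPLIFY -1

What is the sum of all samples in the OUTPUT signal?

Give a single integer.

Input: [4, 2, -3, 0]
Stage 1 (DELAY): [0, 4, 2, -3] = [0, 4, 2, -3] -> [0, 4, 2, -3]
Stage 2 (DIFF): s[0]=0, 4-0=4, 2-4=-2, -3-2=-5 -> [0, 4, -2, -5]
Stage 3 (CLIP -7 8): clip(0,-7,8)=0, clip(4,-7,8)=4, clip(-2,-7,8)=-2, clip(-5,-7,8)=-5 -> [0, 4, -2, -5]
Stage 4 (AMPLIFY -1): 0*-1=0, 4*-1=-4, -2*-1=2, -5*-1=5 -> [0, -4, 2, 5]
Output sum: 3

Answer: 3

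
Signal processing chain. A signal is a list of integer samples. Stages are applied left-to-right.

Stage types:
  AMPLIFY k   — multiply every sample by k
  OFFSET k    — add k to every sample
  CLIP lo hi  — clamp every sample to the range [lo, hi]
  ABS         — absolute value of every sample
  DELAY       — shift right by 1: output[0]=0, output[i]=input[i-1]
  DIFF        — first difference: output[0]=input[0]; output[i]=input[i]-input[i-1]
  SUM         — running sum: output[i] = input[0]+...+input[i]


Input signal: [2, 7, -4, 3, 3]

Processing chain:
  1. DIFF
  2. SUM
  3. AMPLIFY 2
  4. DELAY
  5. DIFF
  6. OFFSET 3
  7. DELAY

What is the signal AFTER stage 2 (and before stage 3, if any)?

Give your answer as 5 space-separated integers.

Answer: 2 7 -4 3 3

Derivation:
Input: [2, 7, -4, 3, 3]
Stage 1 (DIFF): s[0]=2, 7-2=5, -4-7=-11, 3--4=7, 3-3=0 -> [2, 5, -11, 7, 0]
Stage 2 (SUM): sum[0..0]=2, sum[0..1]=7, sum[0..2]=-4, sum[0..3]=3, sum[0..4]=3 -> [2, 7, -4, 3, 3]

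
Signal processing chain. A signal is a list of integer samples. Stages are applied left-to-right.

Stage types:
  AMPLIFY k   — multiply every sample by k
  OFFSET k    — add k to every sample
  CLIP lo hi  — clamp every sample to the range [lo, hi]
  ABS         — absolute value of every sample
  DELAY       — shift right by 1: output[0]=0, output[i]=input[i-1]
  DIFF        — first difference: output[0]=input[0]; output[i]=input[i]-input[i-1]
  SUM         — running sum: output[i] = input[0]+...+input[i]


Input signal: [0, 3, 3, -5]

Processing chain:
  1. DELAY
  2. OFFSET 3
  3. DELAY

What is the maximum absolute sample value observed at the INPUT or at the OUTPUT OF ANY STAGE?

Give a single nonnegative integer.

Answer: 6

Derivation:
Input: [0, 3, 3, -5] (max |s|=5)
Stage 1 (DELAY): [0, 0, 3, 3] = [0, 0, 3, 3] -> [0, 0, 3, 3] (max |s|=3)
Stage 2 (OFFSET 3): 0+3=3, 0+3=3, 3+3=6, 3+3=6 -> [3, 3, 6, 6] (max |s|=6)
Stage 3 (DELAY): [0, 3, 3, 6] = [0, 3, 3, 6] -> [0, 3, 3, 6] (max |s|=6)
Overall max amplitude: 6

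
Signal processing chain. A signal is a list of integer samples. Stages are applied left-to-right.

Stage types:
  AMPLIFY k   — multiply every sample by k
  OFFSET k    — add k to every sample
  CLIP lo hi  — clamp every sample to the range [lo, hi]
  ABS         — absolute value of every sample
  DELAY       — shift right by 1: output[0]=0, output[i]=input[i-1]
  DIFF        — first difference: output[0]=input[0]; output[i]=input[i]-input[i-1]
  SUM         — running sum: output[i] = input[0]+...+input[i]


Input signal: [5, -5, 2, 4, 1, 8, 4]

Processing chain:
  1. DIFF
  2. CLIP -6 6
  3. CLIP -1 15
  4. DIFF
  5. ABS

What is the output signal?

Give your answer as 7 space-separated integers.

Input: [5, -5, 2, 4, 1, 8, 4]
Stage 1 (DIFF): s[0]=5, -5-5=-10, 2--5=7, 4-2=2, 1-4=-3, 8-1=7, 4-8=-4 -> [5, -10, 7, 2, -3, 7, -4]
Stage 2 (CLIP -6 6): clip(5,-6,6)=5, clip(-10,-6,6)=-6, clip(7,-6,6)=6, clip(2,-6,6)=2, clip(-3,-6,6)=-3, clip(7,-6,6)=6, clip(-4,-6,6)=-4 -> [5, -6, 6, 2, -3, 6, -4]
Stage 3 (CLIP -1 15): clip(5,-1,15)=5, clip(-6,-1,15)=-1, clip(6,-1,15)=6, clip(2,-1,15)=2, clip(-3,-1,15)=-1, clip(6,-1,15)=6, clip(-4,-1,15)=-1 -> [5, -1, 6, 2, -1, 6, -1]
Stage 4 (DIFF): s[0]=5, -1-5=-6, 6--1=7, 2-6=-4, -1-2=-3, 6--1=7, -1-6=-7 -> [5, -6, 7, -4, -3, 7, -7]
Stage 5 (ABS): |5|=5, |-6|=6, |7|=7, |-4|=4, |-3|=3, |7|=7, |-7|=7 -> [5, 6, 7, 4, 3, 7, 7]

Answer: 5 6 7 4 3 7 7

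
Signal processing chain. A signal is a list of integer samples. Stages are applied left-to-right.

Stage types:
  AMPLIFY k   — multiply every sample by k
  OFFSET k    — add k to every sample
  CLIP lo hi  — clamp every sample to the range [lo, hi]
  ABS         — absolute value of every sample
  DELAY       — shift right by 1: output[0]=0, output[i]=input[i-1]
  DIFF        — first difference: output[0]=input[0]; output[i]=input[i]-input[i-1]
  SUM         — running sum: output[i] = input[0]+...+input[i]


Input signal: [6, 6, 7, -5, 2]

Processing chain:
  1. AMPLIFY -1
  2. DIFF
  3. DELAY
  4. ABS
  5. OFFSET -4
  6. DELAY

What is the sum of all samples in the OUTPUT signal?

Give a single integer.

Input: [6, 6, 7, -5, 2]
Stage 1 (AMPLIFY -1): 6*-1=-6, 6*-1=-6, 7*-1=-7, -5*-1=5, 2*-1=-2 -> [-6, -6, -7, 5, -2]
Stage 2 (DIFF): s[0]=-6, -6--6=0, -7--6=-1, 5--7=12, -2-5=-7 -> [-6, 0, -1, 12, -7]
Stage 3 (DELAY): [0, -6, 0, -1, 12] = [0, -6, 0, -1, 12] -> [0, -6, 0, -1, 12]
Stage 4 (ABS): |0|=0, |-6|=6, |0|=0, |-1|=1, |12|=12 -> [0, 6, 0, 1, 12]
Stage 5 (OFFSET -4): 0+-4=-4, 6+-4=2, 0+-4=-4, 1+-4=-3, 12+-4=8 -> [-4, 2, -4, -3, 8]
Stage 6 (DELAY): [0, -4, 2, -4, -3] = [0, -4, 2, -4, -3] -> [0, -4, 2, -4, -3]
Output sum: -9

Answer: -9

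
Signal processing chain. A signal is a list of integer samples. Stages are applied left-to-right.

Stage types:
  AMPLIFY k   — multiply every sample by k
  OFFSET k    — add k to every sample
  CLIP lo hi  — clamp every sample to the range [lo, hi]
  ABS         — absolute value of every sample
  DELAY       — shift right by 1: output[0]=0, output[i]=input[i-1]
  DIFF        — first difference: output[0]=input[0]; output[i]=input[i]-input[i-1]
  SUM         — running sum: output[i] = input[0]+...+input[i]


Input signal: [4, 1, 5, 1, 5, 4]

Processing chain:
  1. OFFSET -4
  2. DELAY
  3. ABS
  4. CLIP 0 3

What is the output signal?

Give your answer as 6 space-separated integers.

Input: [4, 1, 5, 1, 5, 4]
Stage 1 (OFFSET -4): 4+-4=0, 1+-4=-3, 5+-4=1, 1+-4=-3, 5+-4=1, 4+-4=0 -> [0, -3, 1, -3, 1, 0]
Stage 2 (DELAY): [0, 0, -3, 1, -3, 1] = [0, 0, -3, 1, -3, 1] -> [0, 0, -3, 1, -3, 1]
Stage 3 (ABS): |0|=0, |0|=0, |-3|=3, |1|=1, |-3|=3, |1|=1 -> [0, 0, 3, 1, 3, 1]
Stage 4 (CLIP 0 3): clip(0,0,3)=0, clip(0,0,3)=0, clip(3,0,3)=3, clip(1,0,3)=1, clip(3,0,3)=3, clip(1,0,3)=1 -> [0, 0, 3, 1, 3, 1]

Answer: 0 0 3 1 3 1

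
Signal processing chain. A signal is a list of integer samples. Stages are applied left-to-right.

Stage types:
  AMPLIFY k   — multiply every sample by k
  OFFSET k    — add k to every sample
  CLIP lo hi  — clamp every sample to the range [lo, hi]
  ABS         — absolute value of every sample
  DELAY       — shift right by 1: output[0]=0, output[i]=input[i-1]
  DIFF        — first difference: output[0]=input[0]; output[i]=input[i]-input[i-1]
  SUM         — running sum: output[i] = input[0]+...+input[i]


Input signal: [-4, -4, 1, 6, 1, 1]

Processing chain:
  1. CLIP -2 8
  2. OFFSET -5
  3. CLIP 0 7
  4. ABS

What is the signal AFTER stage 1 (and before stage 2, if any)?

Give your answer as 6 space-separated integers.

Answer: -2 -2 1 6 1 1

Derivation:
Input: [-4, -4, 1, 6, 1, 1]
Stage 1 (CLIP -2 8): clip(-4,-2,8)=-2, clip(-4,-2,8)=-2, clip(1,-2,8)=1, clip(6,-2,8)=6, clip(1,-2,8)=1, clip(1,-2,8)=1 -> [-2, -2, 1, 6, 1, 1]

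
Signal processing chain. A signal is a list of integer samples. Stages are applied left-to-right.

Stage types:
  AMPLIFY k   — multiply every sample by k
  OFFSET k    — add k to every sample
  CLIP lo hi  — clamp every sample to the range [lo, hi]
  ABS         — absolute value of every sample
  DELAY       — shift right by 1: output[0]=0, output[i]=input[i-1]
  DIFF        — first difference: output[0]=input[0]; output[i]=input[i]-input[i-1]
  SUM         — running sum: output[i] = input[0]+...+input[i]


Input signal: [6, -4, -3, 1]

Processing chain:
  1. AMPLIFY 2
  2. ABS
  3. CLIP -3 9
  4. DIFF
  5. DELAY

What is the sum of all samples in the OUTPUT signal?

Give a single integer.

Answer: 6

Derivation:
Input: [6, -4, -3, 1]
Stage 1 (AMPLIFY 2): 6*2=12, -4*2=-8, -3*2=-6, 1*2=2 -> [12, -8, -6, 2]
Stage 2 (ABS): |12|=12, |-8|=8, |-6|=6, |2|=2 -> [12, 8, 6, 2]
Stage 3 (CLIP -3 9): clip(12,-3,9)=9, clip(8,-3,9)=8, clip(6,-3,9)=6, clip(2,-3,9)=2 -> [9, 8, 6, 2]
Stage 4 (DIFF): s[0]=9, 8-9=-1, 6-8=-2, 2-6=-4 -> [9, -1, -2, -4]
Stage 5 (DELAY): [0, 9, -1, -2] = [0, 9, -1, -2] -> [0, 9, -1, -2]
Output sum: 6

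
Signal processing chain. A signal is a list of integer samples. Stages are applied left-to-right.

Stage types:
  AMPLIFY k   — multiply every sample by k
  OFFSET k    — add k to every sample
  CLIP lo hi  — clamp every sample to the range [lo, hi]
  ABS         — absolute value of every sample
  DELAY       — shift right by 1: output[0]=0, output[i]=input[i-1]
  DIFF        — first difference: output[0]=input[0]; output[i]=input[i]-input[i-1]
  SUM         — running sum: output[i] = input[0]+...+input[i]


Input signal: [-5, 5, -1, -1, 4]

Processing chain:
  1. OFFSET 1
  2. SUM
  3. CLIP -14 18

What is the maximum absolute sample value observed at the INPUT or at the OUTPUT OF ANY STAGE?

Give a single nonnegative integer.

Input: [-5, 5, -1, -1, 4] (max |s|=5)
Stage 1 (OFFSET 1): -5+1=-4, 5+1=6, -1+1=0, -1+1=0, 4+1=5 -> [-4, 6, 0, 0, 5] (max |s|=6)
Stage 2 (SUM): sum[0..0]=-4, sum[0..1]=2, sum[0..2]=2, sum[0..3]=2, sum[0..4]=7 -> [-4, 2, 2, 2, 7] (max |s|=7)
Stage 3 (CLIP -14 18): clip(-4,-14,18)=-4, clip(2,-14,18)=2, clip(2,-14,18)=2, clip(2,-14,18)=2, clip(7,-14,18)=7 -> [-4, 2, 2, 2, 7] (max |s|=7)
Overall max amplitude: 7

Answer: 7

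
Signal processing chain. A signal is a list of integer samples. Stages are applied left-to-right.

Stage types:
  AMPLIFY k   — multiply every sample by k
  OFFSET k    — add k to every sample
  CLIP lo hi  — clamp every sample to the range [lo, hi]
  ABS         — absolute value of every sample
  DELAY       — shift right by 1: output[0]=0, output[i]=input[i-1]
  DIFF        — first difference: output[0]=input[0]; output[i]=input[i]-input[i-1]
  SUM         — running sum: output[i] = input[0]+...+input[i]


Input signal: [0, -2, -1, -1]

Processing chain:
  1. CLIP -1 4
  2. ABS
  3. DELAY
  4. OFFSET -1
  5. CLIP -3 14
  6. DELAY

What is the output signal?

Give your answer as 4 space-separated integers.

Answer: 0 -1 -1 0

Derivation:
Input: [0, -2, -1, -1]
Stage 1 (CLIP -1 4): clip(0,-1,4)=0, clip(-2,-1,4)=-1, clip(-1,-1,4)=-1, clip(-1,-1,4)=-1 -> [0, -1, -1, -1]
Stage 2 (ABS): |0|=0, |-1|=1, |-1|=1, |-1|=1 -> [0, 1, 1, 1]
Stage 3 (DELAY): [0, 0, 1, 1] = [0, 0, 1, 1] -> [0, 0, 1, 1]
Stage 4 (OFFSET -1): 0+-1=-1, 0+-1=-1, 1+-1=0, 1+-1=0 -> [-1, -1, 0, 0]
Stage 5 (CLIP -3 14): clip(-1,-3,14)=-1, clip(-1,-3,14)=-1, clip(0,-3,14)=0, clip(0,-3,14)=0 -> [-1, -1, 0, 0]
Stage 6 (DELAY): [0, -1, -1, 0] = [0, -1, -1, 0] -> [0, -1, -1, 0]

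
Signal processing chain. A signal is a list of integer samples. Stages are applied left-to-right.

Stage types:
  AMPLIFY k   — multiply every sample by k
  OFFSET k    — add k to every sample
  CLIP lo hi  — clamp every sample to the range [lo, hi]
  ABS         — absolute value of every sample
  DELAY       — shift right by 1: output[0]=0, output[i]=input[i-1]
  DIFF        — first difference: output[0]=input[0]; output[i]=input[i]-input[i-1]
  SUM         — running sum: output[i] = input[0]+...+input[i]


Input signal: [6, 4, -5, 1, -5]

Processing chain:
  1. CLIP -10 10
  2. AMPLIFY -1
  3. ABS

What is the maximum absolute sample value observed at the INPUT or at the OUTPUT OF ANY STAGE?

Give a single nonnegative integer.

Input: [6, 4, -5, 1, -5] (max |s|=6)
Stage 1 (CLIP -10 10): clip(6,-10,10)=6, clip(4,-10,10)=4, clip(-5,-10,10)=-5, clip(1,-10,10)=1, clip(-5,-10,10)=-5 -> [6, 4, -5, 1, -5] (max |s|=6)
Stage 2 (AMPLIFY -1): 6*-1=-6, 4*-1=-4, -5*-1=5, 1*-1=-1, -5*-1=5 -> [-6, -4, 5, -1, 5] (max |s|=6)
Stage 3 (ABS): |-6|=6, |-4|=4, |5|=5, |-1|=1, |5|=5 -> [6, 4, 5, 1, 5] (max |s|=6)
Overall max amplitude: 6

Answer: 6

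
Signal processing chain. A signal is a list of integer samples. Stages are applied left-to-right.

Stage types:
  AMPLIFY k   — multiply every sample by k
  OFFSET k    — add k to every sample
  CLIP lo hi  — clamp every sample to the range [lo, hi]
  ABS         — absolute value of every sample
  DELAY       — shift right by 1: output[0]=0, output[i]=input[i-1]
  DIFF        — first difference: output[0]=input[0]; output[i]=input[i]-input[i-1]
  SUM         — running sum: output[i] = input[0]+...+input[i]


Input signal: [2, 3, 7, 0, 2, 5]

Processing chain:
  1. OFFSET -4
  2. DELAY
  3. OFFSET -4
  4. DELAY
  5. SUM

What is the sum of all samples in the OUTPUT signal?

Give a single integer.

Input: [2, 3, 7, 0, 2, 5]
Stage 1 (OFFSET -4): 2+-4=-2, 3+-4=-1, 7+-4=3, 0+-4=-4, 2+-4=-2, 5+-4=1 -> [-2, -1, 3, -4, -2, 1]
Stage 2 (DELAY): [0, -2, -1, 3, -4, -2] = [0, -2, -1, 3, -4, -2] -> [0, -2, -1, 3, -4, -2]
Stage 3 (OFFSET -4): 0+-4=-4, -2+-4=-6, -1+-4=-5, 3+-4=-1, -4+-4=-8, -2+-4=-6 -> [-4, -6, -5, -1, -8, -6]
Stage 4 (DELAY): [0, -4, -6, -5, -1, -8] = [0, -4, -6, -5, -1, -8] -> [0, -4, -6, -5, -1, -8]
Stage 5 (SUM): sum[0..0]=0, sum[0..1]=-4, sum[0..2]=-10, sum[0..3]=-15, sum[0..4]=-16, sum[0..5]=-24 -> [0, -4, -10, -15, -16, -24]
Output sum: -69

Answer: -69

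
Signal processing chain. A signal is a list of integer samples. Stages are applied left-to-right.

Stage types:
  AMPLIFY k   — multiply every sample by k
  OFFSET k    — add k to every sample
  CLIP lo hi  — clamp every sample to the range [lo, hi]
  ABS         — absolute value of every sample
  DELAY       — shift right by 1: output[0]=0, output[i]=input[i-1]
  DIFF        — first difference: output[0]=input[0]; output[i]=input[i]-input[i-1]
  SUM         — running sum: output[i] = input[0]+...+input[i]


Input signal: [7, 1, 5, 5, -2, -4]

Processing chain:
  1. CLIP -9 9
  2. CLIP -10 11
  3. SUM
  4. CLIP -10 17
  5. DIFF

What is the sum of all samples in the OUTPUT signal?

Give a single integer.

Input: [7, 1, 5, 5, -2, -4]
Stage 1 (CLIP -9 9): clip(7,-9,9)=7, clip(1,-9,9)=1, clip(5,-9,9)=5, clip(5,-9,9)=5, clip(-2,-9,9)=-2, clip(-4,-9,9)=-4 -> [7, 1, 5, 5, -2, -4]
Stage 2 (CLIP -10 11): clip(7,-10,11)=7, clip(1,-10,11)=1, clip(5,-10,11)=5, clip(5,-10,11)=5, clip(-2,-10,11)=-2, clip(-4,-10,11)=-4 -> [7, 1, 5, 5, -2, -4]
Stage 3 (SUM): sum[0..0]=7, sum[0..1]=8, sum[0..2]=13, sum[0..3]=18, sum[0..4]=16, sum[0..5]=12 -> [7, 8, 13, 18, 16, 12]
Stage 4 (CLIP -10 17): clip(7,-10,17)=7, clip(8,-10,17)=8, clip(13,-10,17)=13, clip(18,-10,17)=17, clip(16,-10,17)=16, clip(12,-10,17)=12 -> [7, 8, 13, 17, 16, 12]
Stage 5 (DIFF): s[0]=7, 8-7=1, 13-8=5, 17-13=4, 16-17=-1, 12-16=-4 -> [7, 1, 5, 4, -1, -4]
Output sum: 12

Answer: 12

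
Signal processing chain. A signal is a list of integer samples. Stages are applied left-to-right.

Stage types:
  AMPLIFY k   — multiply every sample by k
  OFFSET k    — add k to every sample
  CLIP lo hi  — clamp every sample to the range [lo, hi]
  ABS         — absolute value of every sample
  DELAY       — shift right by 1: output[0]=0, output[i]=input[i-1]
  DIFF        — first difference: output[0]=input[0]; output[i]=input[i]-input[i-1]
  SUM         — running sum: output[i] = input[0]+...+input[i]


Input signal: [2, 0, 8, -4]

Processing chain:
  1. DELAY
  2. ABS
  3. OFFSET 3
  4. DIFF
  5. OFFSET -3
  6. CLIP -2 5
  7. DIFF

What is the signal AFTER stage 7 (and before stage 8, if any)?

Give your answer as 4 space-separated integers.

Answer: 0 -1 -1 7

Derivation:
Input: [2, 0, 8, -4]
Stage 1 (DELAY): [0, 2, 0, 8] = [0, 2, 0, 8] -> [0, 2, 0, 8]
Stage 2 (ABS): |0|=0, |2|=2, |0|=0, |8|=8 -> [0, 2, 0, 8]
Stage 3 (OFFSET 3): 0+3=3, 2+3=5, 0+3=3, 8+3=11 -> [3, 5, 3, 11]
Stage 4 (DIFF): s[0]=3, 5-3=2, 3-5=-2, 11-3=8 -> [3, 2, -2, 8]
Stage 5 (OFFSET -3): 3+-3=0, 2+-3=-1, -2+-3=-5, 8+-3=5 -> [0, -1, -5, 5]
Stage 6 (CLIP -2 5): clip(0,-2,5)=0, clip(-1,-2,5)=-1, clip(-5,-2,5)=-2, clip(5,-2,5)=5 -> [0, -1, -2, 5]
Stage 7 (DIFF): s[0]=0, -1-0=-1, -2--1=-1, 5--2=7 -> [0, -1, -1, 7]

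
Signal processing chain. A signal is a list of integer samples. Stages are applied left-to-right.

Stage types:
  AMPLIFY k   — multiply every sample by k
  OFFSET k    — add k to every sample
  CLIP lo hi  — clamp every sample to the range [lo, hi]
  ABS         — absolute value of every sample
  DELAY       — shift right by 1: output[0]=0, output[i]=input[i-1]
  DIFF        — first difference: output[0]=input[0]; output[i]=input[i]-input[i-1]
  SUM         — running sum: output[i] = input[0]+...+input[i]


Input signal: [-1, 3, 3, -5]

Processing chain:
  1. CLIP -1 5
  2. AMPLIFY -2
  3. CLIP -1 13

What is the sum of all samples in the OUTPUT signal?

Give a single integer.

Input: [-1, 3, 3, -5]
Stage 1 (CLIP -1 5): clip(-1,-1,5)=-1, clip(3,-1,5)=3, clip(3,-1,5)=3, clip(-5,-1,5)=-1 -> [-1, 3, 3, -1]
Stage 2 (AMPLIFY -2): -1*-2=2, 3*-2=-6, 3*-2=-6, -1*-2=2 -> [2, -6, -6, 2]
Stage 3 (CLIP -1 13): clip(2,-1,13)=2, clip(-6,-1,13)=-1, clip(-6,-1,13)=-1, clip(2,-1,13)=2 -> [2, -1, -1, 2]
Output sum: 2

Answer: 2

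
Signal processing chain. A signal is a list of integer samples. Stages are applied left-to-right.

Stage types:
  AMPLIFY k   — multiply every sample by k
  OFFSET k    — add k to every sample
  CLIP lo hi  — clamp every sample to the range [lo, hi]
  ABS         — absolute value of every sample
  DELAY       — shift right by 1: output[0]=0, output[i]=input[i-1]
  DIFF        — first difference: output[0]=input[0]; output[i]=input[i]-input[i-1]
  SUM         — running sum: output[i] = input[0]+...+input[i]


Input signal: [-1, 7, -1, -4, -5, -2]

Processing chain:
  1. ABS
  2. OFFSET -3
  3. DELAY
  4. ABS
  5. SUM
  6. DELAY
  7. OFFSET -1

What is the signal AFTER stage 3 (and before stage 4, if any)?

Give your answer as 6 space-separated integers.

Answer: 0 -2 4 -2 1 2

Derivation:
Input: [-1, 7, -1, -4, -5, -2]
Stage 1 (ABS): |-1|=1, |7|=7, |-1|=1, |-4|=4, |-5|=5, |-2|=2 -> [1, 7, 1, 4, 5, 2]
Stage 2 (OFFSET -3): 1+-3=-2, 7+-3=4, 1+-3=-2, 4+-3=1, 5+-3=2, 2+-3=-1 -> [-2, 4, -2, 1, 2, -1]
Stage 3 (DELAY): [0, -2, 4, -2, 1, 2] = [0, -2, 4, -2, 1, 2] -> [0, -2, 4, -2, 1, 2]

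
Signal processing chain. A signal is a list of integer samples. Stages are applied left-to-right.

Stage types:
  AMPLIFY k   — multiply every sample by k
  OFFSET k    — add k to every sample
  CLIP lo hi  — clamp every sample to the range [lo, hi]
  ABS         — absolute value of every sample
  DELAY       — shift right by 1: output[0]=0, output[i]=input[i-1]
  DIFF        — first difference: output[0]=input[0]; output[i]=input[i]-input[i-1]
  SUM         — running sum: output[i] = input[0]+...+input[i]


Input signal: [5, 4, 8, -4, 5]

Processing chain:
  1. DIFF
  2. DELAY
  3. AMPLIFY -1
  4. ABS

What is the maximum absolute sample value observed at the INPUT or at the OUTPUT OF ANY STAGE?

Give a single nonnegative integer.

Answer: 12

Derivation:
Input: [5, 4, 8, -4, 5] (max |s|=8)
Stage 1 (DIFF): s[0]=5, 4-5=-1, 8-4=4, -4-8=-12, 5--4=9 -> [5, -1, 4, -12, 9] (max |s|=12)
Stage 2 (DELAY): [0, 5, -1, 4, -12] = [0, 5, -1, 4, -12] -> [0, 5, -1, 4, -12] (max |s|=12)
Stage 3 (AMPLIFY -1): 0*-1=0, 5*-1=-5, -1*-1=1, 4*-1=-4, -12*-1=12 -> [0, -5, 1, -4, 12] (max |s|=12)
Stage 4 (ABS): |0|=0, |-5|=5, |1|=1, |-4|=4, |12|=12 -> [0, 5, 1, 4, 12] (max |s|=12)
Overall max amplitude: 12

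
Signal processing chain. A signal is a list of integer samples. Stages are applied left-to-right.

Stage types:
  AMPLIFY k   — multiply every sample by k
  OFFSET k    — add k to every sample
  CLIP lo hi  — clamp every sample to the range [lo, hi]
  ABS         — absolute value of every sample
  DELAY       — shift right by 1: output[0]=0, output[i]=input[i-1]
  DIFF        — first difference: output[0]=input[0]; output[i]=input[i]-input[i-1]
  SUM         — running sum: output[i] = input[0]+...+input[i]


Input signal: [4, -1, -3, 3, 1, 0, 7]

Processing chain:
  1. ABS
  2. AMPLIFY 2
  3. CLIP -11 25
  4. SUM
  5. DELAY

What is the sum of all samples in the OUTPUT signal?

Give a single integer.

Input: [4, -1, -3, 3, 1, 0, 7]
Stage 1 (ABS): |4|=4, |-1|=1, |-3|=3, |3|=3, |1|=1, |0|=0, |7|=7 -> [4, 1, 3, 3, 1, 0, 7]
Stage 2 (AMPLIFY 2): 4*2=8, 1*2=2, 3*2=6, 3*2=6, 1*2=2, 0*2=0, 7*2=14 -> [8, 2, 6, 6, 2, 0, 14]
Stage 3 (CLIP -11 25): clip(8,-11,25)=8, clip(2,-11,25)=2, clip(6,-11,25)=6, clip(6,-11,25)=6, clip(2,-11,25)=2, clip(0,-11,25)=0, clip(14,-11,25)=14 -> [8, 2, 6, 6, 2, 0, 14]
Stage 4 (SUM): sum[0..0]=8, sum[0..1]=10, sum[0..2]=16, sum[0..3]=22, sum[0..4]=24, sum[0..5]=24, sum[0..6]=38 -> [8, 10, 16, 22, 24, 24, 38]
Stage 5 (DELAY): [0, 8, 10, 16, 22, 24, 24] = [0, 8, 10, 16, 22, 24, 24] -> [0, 8, 10, 16, 22, 24, 24]
Output sum: 104

Answer: 104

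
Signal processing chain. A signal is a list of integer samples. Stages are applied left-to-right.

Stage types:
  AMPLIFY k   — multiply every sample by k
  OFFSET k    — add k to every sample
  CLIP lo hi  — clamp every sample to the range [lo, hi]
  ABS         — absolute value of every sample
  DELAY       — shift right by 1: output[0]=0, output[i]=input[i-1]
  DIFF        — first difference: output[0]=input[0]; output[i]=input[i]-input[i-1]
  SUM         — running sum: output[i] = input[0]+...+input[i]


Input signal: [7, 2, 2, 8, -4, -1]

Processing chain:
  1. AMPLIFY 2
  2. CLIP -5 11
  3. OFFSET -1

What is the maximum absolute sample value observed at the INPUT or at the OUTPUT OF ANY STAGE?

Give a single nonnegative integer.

Input: [7, 2, 2, 8, -4, -1] (max |s|=8)
Stage 1 (AMPLIFY 2): 7*2=14, 2*2=4, 2*2=4, 8*2=16, -4*2=-8, -1*2=-2 -> [14, 4, 4, 16, -8, -2] (max |s|=16)
Stage 2 (CLIP -5 11): clip(14,-5,11)=11, clip(4,-5,11)=4, clip(4,-5,11)=4, clip(16,-5,11)=11, clip(-8,-5,11)=-5, clip(-2,-5,11)=-2 -> [11, 4, 4, 11, -5, -2] (max |s|=11)
Stage 3 (OFFSET -1): 11+-1=10, 4+-1=3, 4+-1=3, 11+-1=10, -5+-1=-6, -2+-1=-3 -> [10, 3, 3, 10, -6, -3] (max |s|=10)
Overall max amplitude: 16

Answer: 16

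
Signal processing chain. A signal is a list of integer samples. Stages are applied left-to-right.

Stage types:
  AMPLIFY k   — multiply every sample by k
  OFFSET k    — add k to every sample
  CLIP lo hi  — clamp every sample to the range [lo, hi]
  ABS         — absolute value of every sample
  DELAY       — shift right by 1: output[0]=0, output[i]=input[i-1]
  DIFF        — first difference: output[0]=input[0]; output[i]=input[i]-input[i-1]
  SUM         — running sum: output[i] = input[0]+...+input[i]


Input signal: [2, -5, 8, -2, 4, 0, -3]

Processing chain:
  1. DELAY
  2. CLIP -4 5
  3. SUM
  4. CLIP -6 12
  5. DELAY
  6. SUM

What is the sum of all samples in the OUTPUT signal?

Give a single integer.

Input: [2, -5, 8, -2, 4, 0, -3]
Stage 1 (DELAY): [0, 2, -5, 8, -2, 4, 0] = [0, 2, -5, 8, -2, 4, 0] -> [0, 2, -5, 8, -2, 4, 0]
Stage 2 (CLIP -4 5): clip(0,-4,5)=0, clip(2,-4,5)=2, clip(-5,-4,5)=-4, clip(8,-4,5)=5, clip(-2,-4,5)=-2, clip(4,-4,5)=4, clip(0,-4,5)=0 -> [0, 2, -4, 5, -2, 4, 0]
Stage 3 (SUM): sum[0..0]=0, sum[0..1]=2, sum[0..2]=-2, sum[0..3]=3, sum[0..4]=1, sum[0..5]=5, sum[0..6]=5 -> [0, 2, -2, 3, 1, 5, 5]
Stage 4 (CLIP -6 12): clip(0,-6,12)=0, clip(2,-6,12)=2, clip(-2,-6,12)=-2, clip(3,-6,12)=3, clip(1,-6,12)=1, clip(5,-6,12)=5, clip(5,-6,12)=5 -> [0, 2, -2, 3, 1, 5, 5]
Stage 5 (DELAY): [0, 0, 2, -2, 3, 1, 5] = [0, 0, 2, -2, 3, 1, 5] -> [0, 0, 2, -2, 3, 1, 5]
Stage 6 (SUM): sum[0..0]=0, sum[0..1]=0, sum[0..2]=2, sum[0..3]=0, sum[0..4]=3, sum[0..5]=4, sum[0..6]=9 -> [0, 0, 2, 0, 3, 4, 9]
Output sum: 18

Answer: 18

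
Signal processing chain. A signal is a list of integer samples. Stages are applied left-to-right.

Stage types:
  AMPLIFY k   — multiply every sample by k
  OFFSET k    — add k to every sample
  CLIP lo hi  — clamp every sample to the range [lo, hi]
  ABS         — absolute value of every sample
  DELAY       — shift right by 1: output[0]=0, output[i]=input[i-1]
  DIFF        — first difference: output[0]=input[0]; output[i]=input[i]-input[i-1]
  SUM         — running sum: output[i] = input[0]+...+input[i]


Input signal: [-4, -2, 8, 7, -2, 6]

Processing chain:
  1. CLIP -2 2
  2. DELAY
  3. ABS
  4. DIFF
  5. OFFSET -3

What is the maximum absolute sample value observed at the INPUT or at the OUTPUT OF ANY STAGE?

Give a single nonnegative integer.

Input: [-4, -2, 8, 7, -2, 6] (max |s|=8)
Stage 1 (CLIP -2 2): clip(-4,-2,2)=-2, clip(-2,-2,2)=-2, clip(8,-2,2)=2, clip(7,-2,2)=2, clip(-2,-2,2)=-2, clip(6,-2,2)=2 -> [-2, -2, 2, 2, -2, 2] (max |s|=2)
Stage 2 (DELAY): [0, -2, -2, 2, 2, -2] = [0, -2, -2, 2, 2, -2] -> [0, -2, -2, 2, 2, -2] (max |s|=2)
Stage 3 (ABS): |0|=0, |-2|=2, |-2|=2, |2|=2, |2|=2, |-2|=2 -> [0, 2, 2, 2, 2, 2] (max |s|=2)
Stage 4 (DIFF): s[0]=0, 2-0=2, 2-2=0, 2-2=0, 2-2=0, 2-2=0 -> [0, 2, 0, 0, 0, 0] (max |s|=2)
Stage 5 (OFFSET -3): 0+-3=-3, 2+-3=-1, 0+-3=-3, 0+-3=-3, 0+-3=-3, 0+-3=-3 -> [-3, -1, -3, -3, -3, -3] (max |s|=3)
Overall max amplitude: 8

Answer: 8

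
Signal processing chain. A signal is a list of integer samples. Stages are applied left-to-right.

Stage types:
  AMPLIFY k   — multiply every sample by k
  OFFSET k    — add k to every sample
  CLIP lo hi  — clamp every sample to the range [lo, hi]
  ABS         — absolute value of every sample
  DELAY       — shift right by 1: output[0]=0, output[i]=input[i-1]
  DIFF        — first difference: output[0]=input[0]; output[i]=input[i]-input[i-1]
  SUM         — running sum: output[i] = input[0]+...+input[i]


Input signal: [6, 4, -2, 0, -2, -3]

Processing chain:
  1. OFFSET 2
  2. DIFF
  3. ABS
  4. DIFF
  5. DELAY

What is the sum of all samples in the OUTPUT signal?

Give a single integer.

Input: [6, 4, -2, 0, -2, -3]
Stage 1 (OFFSET 2): 6+2=8, 4+2=6, -2+2=0, 0+2=2, -2+2=0, -3+2=-1 -> [8, 6, 0, 2, 0, -1]
Stage 2 (DIFF): s[0]=8, 6-8=-2, 0-6=-6, 2-0=2, 0-2=-2, -1-0=-1 -> [8, -2, -6, 2, -2, -1]
Stage 3 (ABS): |8|=8, |-2|=2, |-6|=6, |2|=2, |-2|=2, |-1|=1 -> [8, 2, 6, 2, 2, 1]
Stage 4 (DIFF): s[0]=8, 2-8=-6, 6-2=4, 2-6=-4, 2-2=0, 1-2=-1 -> [8, -6, 4, -4, 0, -1]
Stage 5 (DELAY): [0, 8, -6, 4, -4, 0] = [0, 8, -6, 4, -4, 0] -> [0, 8, -6, 4, -4, 0]
Output sum: 2

Answer: 2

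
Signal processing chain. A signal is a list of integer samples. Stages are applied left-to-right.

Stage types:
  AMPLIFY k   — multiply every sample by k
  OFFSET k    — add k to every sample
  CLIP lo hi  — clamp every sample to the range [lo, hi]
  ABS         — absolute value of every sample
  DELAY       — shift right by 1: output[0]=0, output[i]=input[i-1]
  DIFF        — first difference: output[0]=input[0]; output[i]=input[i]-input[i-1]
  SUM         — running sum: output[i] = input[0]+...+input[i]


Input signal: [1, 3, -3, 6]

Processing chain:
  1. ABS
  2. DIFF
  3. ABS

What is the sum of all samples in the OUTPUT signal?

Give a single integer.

Answer: 6

Derivation:
Input: [1, 3, -3, 6]
Stage 1 (ABS): |1|=1, |3|=3, |-3|=3, |6|=6 -> [1, 3, 3, 6]
Stage 2 (DIFF): s[0]=1, 3-1=2, 3-3=0, 6-3=3 -> [1, 2, 0, 3]
Stage 3 (ABS): |1|=1, |2|=2, |0|=0, |3|=3 -> [1, 2, 0, 3]
Output sum: 6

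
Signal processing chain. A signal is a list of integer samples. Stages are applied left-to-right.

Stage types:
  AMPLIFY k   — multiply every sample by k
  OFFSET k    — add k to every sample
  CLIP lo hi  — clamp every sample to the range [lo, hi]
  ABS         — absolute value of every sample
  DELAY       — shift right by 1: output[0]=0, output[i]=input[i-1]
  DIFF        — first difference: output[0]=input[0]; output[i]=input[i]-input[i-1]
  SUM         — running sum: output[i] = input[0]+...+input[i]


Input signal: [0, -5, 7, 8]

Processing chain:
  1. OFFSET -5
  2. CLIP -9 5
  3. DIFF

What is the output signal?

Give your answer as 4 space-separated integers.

Answer: -5 -4 11 1

Derivation:
Input: [0, -5, 7, 8]
Stage 1 (OFFSET -5): 0+-5=-5, -5+-5=-10, 7+-5=2, 8+-5=3 -> [-5, -10, 2, 3]
Stage 2 (CLIP -9 5): clip(-5,-9,5)=-5, clip(-10,-9,5)=-9, clip(2,-9,5)=2, clip(3,-9,5)=3 -> [-5, -9, 2, 3]
Stage 3 (DIFF): s[0]=-5, -9--5=-4, 2--9=11, 3-2=1 -> [-5, -4, 11, 1]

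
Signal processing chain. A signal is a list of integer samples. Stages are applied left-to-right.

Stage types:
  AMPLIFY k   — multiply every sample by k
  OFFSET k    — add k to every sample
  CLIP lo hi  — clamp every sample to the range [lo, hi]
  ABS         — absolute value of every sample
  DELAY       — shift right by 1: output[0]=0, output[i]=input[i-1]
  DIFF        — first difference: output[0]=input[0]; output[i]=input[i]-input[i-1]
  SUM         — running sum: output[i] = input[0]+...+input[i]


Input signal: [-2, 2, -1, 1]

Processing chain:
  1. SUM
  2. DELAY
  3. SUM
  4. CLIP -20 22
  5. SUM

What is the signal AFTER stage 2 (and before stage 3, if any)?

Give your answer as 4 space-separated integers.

Answer: 0 -2 0 -1

Derivation:
Input: [-2, 2, -1, 1]
Stage 1 (SUM): sum[0..0]=-2, sum[0..1]=0, sum[0..2]=-1, sum[0..3]=0 -> [-2, 0, -1, 0]
Stage 2 (DELAY): [0, -2, 0, -1] = [0, -2, 0, -1] -> [0, -2, 0, -1]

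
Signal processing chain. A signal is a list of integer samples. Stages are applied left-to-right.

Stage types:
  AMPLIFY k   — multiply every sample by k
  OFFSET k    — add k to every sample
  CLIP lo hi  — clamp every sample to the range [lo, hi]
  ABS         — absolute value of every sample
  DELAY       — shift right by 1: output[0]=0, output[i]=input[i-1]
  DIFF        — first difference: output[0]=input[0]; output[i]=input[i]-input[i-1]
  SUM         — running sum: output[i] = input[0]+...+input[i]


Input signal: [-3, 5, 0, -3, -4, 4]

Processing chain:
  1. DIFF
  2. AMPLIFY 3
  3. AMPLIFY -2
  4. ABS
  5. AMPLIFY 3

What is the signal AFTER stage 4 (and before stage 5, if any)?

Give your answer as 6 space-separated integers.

Answer: 18 48 30 18 6 48

Derivation:
Input: [-3, 5, 0, -3, -4, 4]
Stage 1 (DIFF): s[0]=-3, 5--3=8, 0-5=-5, -3-0=-3, -4--3=-1, 4--4=8 -> [-3, 8, -5, -3, -1, 8]
Stage 2 (AMPLIFY 3): -3*3=-9, 8*3=24, -5*3=-15, -3*3=-9, -1*3=-3, 8*3=24 -> [-9, 24, -15, -9, -3, 24]
Stage 3 (AMPLIFY -2): -9*-2=18, 24*-2=-48, -15*-2=30, -9*-2=18, -3*-2=6, 24*-2=-48 -> [18, -48, 30, 18, 6, -48]
Stage 4 (ABS): |18|=18, |-48|=48, |30|=30, |18|=18, |6|=6, |-48|=48 -> [18, 48, 30, 18, 6, 48]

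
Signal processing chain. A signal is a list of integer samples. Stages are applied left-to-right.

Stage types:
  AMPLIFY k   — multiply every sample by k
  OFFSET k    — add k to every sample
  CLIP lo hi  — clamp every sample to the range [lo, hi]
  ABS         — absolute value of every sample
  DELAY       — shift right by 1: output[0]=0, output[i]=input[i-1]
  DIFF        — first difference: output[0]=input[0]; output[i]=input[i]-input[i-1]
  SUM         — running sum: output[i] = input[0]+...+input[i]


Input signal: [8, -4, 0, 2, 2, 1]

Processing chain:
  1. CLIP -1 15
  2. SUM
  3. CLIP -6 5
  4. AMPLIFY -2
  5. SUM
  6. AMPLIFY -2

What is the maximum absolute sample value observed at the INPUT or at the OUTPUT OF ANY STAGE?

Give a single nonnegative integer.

Answer: 120

Derivation:
Input: [8, -4, 0, 2, 2, 1] (max |s|=8)
Stage 1 (CLIP -1 15): clip(8,-1,15)=8, clip(-4,-1,15)=-1, clip(0,-1,15)=0, clip(2,-1,15)=2, clip(2,-1,15)=2, clip(1,-1,15)=1 -> [8, -1, 0, 2, 2, 1] (max |s|=8)
Stage 2 (SUM): sum[0..0]=8, sum[0..1]=7, sum[0..2]=7, sum[0..3]=9, sum[0..4]=11, sum[0..5]=12 -> [8, 7, 7, 9, 11, 12] (max |s|=12)
Stage 3 (CLIP -6 5): clip(8,-6,5)=5, clip(7,-6,5)=5, clip(7,-6,5)=5, clip(9,-6,5)=5, clip(11,-6,5)=5, clip(12,-6,5)=5 -> [5, 5, 5, 5, 5, 5] (max |s|=5)
Stage 4 (AMPLIFY -2): 5*-2=-10, 5*-2=-10, 5*-2=-10, 5*-2=-10, 5*-2=-10, 5*-2=-10 -> [-10, -10, -10, -10, -10, -10] (max |s|=10)
Stage 5 (SUM): sum[0..0]=-10, sum[0..1]=-20, sum[0..2]=-30, sum[0..3]=-40, sum[0..4]=-50, sum[0..5]=-60 -> [-10, -20, -30, -40, -50, -60] (max |s|=60)
Stage 6 (AMPLIFY -2): -10*-2=20, -20*-2=40, -30*-2=60, -40*-2=80, -50*-2=100, -60*-2=120 -> [20, 40, 60, 80, 100, 120] (max |s|=120)
Overall max amplitude: 120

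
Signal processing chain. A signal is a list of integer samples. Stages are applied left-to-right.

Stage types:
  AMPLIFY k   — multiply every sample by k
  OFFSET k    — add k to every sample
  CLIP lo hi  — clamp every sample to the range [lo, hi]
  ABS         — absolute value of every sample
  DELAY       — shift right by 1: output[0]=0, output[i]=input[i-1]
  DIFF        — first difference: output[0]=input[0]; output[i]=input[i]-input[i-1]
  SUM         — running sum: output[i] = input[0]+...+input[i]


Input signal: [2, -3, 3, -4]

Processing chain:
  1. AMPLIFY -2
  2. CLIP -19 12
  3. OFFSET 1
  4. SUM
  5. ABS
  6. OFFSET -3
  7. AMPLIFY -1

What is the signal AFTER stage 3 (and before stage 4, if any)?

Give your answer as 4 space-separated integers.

Answer: -3 7 -5 9

Derivation:
Input: [2, -3, 3, -4]
Stage 1 (AMPLIFY -2): 2*-2=-4, -3*-2=6, 3*-2=-6, -4*-2=8 -> [-4, 6, -6, 8]
Stage 2 (CLIP -19 12): clip(-4,-19,12)=-4, clip(6,-19,12)=6, clip(-6,-19,12)=-6, clip(8,-19,12)=8 -> [-4, 6, -6, 8]
Stage 3 (OFFSET 1): -4+1=-3, 6+1=7, -6+1=-5, 8+1=9 -> [-3, 7, -5, 9]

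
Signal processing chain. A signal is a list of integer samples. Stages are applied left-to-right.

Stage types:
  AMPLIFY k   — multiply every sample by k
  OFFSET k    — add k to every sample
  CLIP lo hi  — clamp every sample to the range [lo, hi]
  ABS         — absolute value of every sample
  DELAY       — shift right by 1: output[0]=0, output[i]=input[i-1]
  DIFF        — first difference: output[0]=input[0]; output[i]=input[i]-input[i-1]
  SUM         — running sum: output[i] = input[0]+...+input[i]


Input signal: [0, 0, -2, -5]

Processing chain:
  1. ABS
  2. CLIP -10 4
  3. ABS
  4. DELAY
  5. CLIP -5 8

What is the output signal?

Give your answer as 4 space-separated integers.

Answer: 0 0 0 2

Derivation:
Input: [0, 0, -2, -5]
Stage 1 (ABS): |0|=0, |0|=0, |-2|=2, |-5|=5 -> [0, 0, 2, 5]
Stage 2 (CLIP -10 4): clip(0,-10,4)=0, clip(0,-10,4)=0, clip(2,-10,4)=2, clip(5,-10,4)=4 -> [0, 0, 2, 4]
Stage 3 (ABS): |0|=0, |0|=0, |2|=2, |4|=4 -> [0, 0, 2, 4]
Stage 4 (DELAY): [0, 0, 0, 2] = [0, 0, 0, 2] -> [0, 0, 0, 2]
Stage 5 (CLIP -5 8): clip(0,-5,8)=0, clip(0,-5,8)=0, clip(0,-5,8)=0, clip(2,-5,8)=2 -> [0, 0, 0, 2]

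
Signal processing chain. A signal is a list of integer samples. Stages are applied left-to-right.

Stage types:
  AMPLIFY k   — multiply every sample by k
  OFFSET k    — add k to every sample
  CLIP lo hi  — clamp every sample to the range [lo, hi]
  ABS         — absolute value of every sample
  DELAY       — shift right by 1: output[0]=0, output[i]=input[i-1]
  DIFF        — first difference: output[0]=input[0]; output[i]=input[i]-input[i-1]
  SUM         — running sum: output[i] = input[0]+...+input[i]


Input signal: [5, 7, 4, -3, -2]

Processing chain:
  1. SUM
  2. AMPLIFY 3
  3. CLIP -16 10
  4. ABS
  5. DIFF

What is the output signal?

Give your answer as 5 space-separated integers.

Input: [5, 7, 4, -3, -2]
Stage 1 (SUM): sum[0..0]=5, sum[0..1]=12, sum[0..2]=16, sum[0..3]=13, sum[0..4]=11 -> [5, 12, 16, 13, 11]
Stage 2 (AMPLIFY 3): 5*3=15, 12*3=36, 16*3=48, 13*3=39, 11*3=33 -> [15, 36, 48, 39, 33]
Stage 3 (CLIP -16 10): clip(15,-16,10)=10, clip(36,-16,10)=10, clip(48,-16,10)=10, clip(39,-16,10)=10, clip(33,-16,10)=10 -> [10, 10, 10, 10, 10]
Stage 4 (ABS): |10|=10, |10|=10, |10|=10, |10|=10, |10|=10 -> [10, 10, 10, 10, 10]
Stage 5 (DIFF): s[0]=10, 10-10=0, 10-10=0, 10-10=0, 10-10=0 -> [10, 0, 0, 0, 0]

Answer: 10 0 0 0 0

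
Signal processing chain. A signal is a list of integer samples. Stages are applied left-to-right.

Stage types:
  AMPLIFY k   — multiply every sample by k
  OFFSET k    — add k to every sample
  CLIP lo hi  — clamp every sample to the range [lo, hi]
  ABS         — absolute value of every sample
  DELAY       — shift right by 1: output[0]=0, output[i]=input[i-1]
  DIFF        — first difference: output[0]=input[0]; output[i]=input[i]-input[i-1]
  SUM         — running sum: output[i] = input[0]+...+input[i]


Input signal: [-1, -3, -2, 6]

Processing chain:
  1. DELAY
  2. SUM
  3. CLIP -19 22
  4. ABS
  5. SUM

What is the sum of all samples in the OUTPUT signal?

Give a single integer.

Answer: 17

Derivation:
Input: [-1, -3, -2, 6]
Stage 1 (DELAY): [0, -1, -3, -2] = [0, -1, -3, -2] -> [0, -1, -3, -2]
Stage 2 (SUM): sum[0..0]=0, sum[0..1]=-1, sum[0..2]=-4, sum[0..3]=-6 -> [0, -1, -4, -6]
Stage 3 (CLIP -19 22): clip(0,-19,22)=0, clip(-1,-19,22)=-1, clip(-4,-19,22)=-4, clip(-6,-19,22)=-6 -> [0, -1, -4, -6]
Stage 4 (ABS): |0|=0, |-1|=1, |-4|=4, |-6|=6 -> [0, 1, 4, 6]
Stage 5 (SUM): sum[0..0]=0, sum[0..1]=1, sum[0..2]=5, sum[0..3]=11 -> [0, 1, 5, 11]
Output sum: 17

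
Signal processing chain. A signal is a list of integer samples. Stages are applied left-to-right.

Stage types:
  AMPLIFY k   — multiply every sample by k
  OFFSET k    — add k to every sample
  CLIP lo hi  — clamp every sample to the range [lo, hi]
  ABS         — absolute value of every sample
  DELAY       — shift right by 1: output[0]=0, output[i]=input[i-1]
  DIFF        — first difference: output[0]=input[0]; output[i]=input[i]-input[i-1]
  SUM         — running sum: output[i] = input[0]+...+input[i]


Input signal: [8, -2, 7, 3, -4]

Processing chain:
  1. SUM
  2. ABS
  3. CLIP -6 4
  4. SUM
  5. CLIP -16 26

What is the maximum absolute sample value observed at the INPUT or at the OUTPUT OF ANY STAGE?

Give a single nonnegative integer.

Answer: 20

Derivation:
Input: [8, -2, 7, 3, -4] (max |s|=8)
Stage 1 (SUM): sum[0..0]=8, sum[0..1]=6, sum[0..2]=13, sum[0..3]=16, sum[0..4]=12 -> [8, 6, 13, 16, 12] (max |s|=16)
Stage 2 (ABS): |8|=8, |6|=6, |13|=13, |16|=16, |12|=12 -> [8, 6, 13, 16, 12] (max |s|=16)
Stage 3 (CLIP -6 4): clip(8,-6,4)=4, clip(6,-6,4)=4, clip(13,-6,4)=4, clip(16,-6,4)=4, clip(12,-6,4)=4 -> [4, 4, 4, 4, 4] (max |s|=4)
Stage 4 (SUM): sum[0..0]=4, sum[0..1]=8, sum[0..2]=12, sum[0..3]=16, sum[0..4]=20 -> [4, 8, 12, 16, 20] (max |s|=20)
Stage 5 (CLIP -16 26): clip(4,-16,26)=4, clip(8,-16,26)=8, clip(12,-16,26)=12, clip(16,-16,26)=16, clip(20,-16,26)=20 -> [4, 8, 12, 16, 20] (max |s|=20)
Overall max amplitude: 20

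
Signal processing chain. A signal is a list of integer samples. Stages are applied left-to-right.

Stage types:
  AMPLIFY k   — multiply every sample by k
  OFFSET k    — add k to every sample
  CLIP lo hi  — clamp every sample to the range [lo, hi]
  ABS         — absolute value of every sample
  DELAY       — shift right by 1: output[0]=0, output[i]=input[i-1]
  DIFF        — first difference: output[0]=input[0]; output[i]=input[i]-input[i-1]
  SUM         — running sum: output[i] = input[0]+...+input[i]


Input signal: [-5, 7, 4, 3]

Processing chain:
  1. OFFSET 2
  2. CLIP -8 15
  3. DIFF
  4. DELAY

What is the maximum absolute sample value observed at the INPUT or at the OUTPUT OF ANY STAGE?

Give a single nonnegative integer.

Input: [-5, 7, 4, 3] (max |s|=7)
Stage 1 (OFFSET 2): -5+2=-3, 7+2=9, 4+2=6, 3+2=5 -> [-3, 9, 6, 5] (max |s|=9)
Stage 2 (CLIP -8 15): clip(-3,-8,15)=-3, clip(9,-8,15)=9, clip(6,-8,15)=6, clip(5,-8,15)=5 -> [-3, 9, 6, 5] (max |s|=9)
Stage 3 (DIFF): s[0]=-3, 9--3=12, 6-9=-3, 5-6=-1 -> [-3, 12, -3, -1] (max |s|=12)
Stage 4 (DELAY): [0, -3, 12, -3] = [0, -3, 12, -3] -> [0, -3, 12, -3] (max |s|=12)
Overall max amplitude: 12

Answer: 12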